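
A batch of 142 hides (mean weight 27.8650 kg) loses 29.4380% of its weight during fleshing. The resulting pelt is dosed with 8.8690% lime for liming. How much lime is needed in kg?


Total_raw = N * avg_wt = 142 * 27.8650 = 3956.8300 kg
Substrate = Total_raw * (1 - loss/100) = 3956.8300 * (1 - 29.4380/100) = 2792.0184 kg
Lime = Substrate * pct / 100 = 2792.0184 * 8.8690 / 100 = 247.6241 kg


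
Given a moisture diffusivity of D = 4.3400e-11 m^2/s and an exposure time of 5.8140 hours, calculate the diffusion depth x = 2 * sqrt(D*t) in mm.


t = 5.8140 hr * 3600 = 20930.4000 s
D * t = 4.3400e-11 * 20930.4000 = 9.0838e-07
x = 2 * sqrt(D*t) = 2 * sqrt(9.0838e-07) = 0.00190618 m = 1.9062 mm


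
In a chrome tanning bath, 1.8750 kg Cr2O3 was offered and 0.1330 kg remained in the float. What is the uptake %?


Formula: Uptake = (offered - residual) / offered * 100
Substituting: Uptake = (1.8750 - 0.1330) / 1.8750 * 100
Result: 92.9067 %


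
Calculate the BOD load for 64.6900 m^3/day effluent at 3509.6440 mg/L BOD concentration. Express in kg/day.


Formula: BOD_load = volume * conc / 1000
Substituting: BOD_load = 64.6900 * 3509.6440 / 1000
Result: 227.0389 kg/day


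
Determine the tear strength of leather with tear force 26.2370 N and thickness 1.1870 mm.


Formula: Tear strength = force / thickness
Substituting: Tear strength = 26.2370 / 1.1870
Result: 22.1036 N/mm


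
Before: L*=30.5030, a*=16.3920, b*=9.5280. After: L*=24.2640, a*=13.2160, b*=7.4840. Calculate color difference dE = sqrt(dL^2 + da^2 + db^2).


dL = -6.2390, da = -3.1760, db = -2.0440
dE = sqrt((-6.2390)^2 + (-3.1760)^2 + (-2.0440)^2) = 7.2931


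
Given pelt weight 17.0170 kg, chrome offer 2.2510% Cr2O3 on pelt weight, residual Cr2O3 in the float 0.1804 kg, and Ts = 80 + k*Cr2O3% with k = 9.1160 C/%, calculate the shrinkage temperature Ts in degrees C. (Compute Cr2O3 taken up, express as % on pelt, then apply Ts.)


Offered = pelt * offer_pct / 100 = 17.0170 * 2.2510 / 100 = 0.3831 kg
Uptake = offered - residual = 0.3831 - 0.1804 = 0.2027 kg
Cr2O3% on pelt = uptake / pelt * 100 = 0.2027 / 17.0170 * 100 = 1.1909 %
Ts = 80 + k * Cr2O3% = 80 + 9.1160 * 1.1909 = 90.8561 C


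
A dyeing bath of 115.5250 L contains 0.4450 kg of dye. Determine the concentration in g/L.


Formula: Conc = dye_mass(kg) / volume(L) * 1000
Substituting: Conc = 0.4450 / 115.5250 * 1000
Result: 3.8520 g/L


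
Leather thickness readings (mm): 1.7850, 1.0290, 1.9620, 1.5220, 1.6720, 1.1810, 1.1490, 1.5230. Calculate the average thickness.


Formula: Average = sum / n
Substituting: Average = 11.8230 / 8
Result: 1.4779 mm


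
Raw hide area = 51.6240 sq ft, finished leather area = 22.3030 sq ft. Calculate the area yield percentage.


Formula: Yield = finished / raw * 100
Substituting: Yield = 22.3030 / 51.6240 * 100
Result: 43.2028 %


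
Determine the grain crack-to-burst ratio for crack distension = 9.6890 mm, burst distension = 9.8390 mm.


Formula: Ratio = crack / burst
Substituting: Ratio = 9.6890 / 9.8390
Result: 0.9848


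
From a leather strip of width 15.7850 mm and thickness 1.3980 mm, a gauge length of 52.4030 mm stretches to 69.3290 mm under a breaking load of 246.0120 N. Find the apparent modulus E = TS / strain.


TS = F / (w * t) = 246.0120 / (15.7850 * 1.3980) = 11.1482 N/mm^2
strain = (Lf - L0) / L0 = (69.3290 - 52.4030) / 52.4030 = 0.3230
E = TS / strain = 11.1482 / 0.3230 = 34.5149 N/mm^2


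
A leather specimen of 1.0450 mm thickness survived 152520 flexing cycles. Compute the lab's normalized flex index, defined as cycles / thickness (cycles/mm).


Formula: Index = cycles / thickness
Substituting: Index = 152520 / 1.0450
Result: 145952.1531 cycles/mm


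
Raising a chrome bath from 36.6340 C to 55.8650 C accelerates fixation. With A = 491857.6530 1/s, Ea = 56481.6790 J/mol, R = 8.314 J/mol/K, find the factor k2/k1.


T1 = 36.6340 + 273.15 = 309.7840 K; T2 = 55.8650 + 273.15 = 329.0150 K
k1 = A * exp(-Ea/(R*T1)) = 491857.6530 * exp(-56481.6790/(8.314*309.7840)) = 1.4715e-04 1/s
k2 = A * exp(-Ea/(R*T2)) = 491857.6530 * exp(-56481.6790/(8.314*329.0150)) = 5.3021e-04 1/s
k2/k1 = 5.3021e-04 / 1.4715e-04 = 3.6032


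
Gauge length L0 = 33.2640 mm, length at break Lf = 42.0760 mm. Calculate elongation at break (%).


Formula: Elongation = (Lf - L0) / L0 * 100
Substituting: Elongation = (42.0760 - 33.2640) / 33.2640 * 100
Result: 26.4911 %


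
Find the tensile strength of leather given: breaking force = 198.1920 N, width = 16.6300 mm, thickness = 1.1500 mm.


Formula: TS = force / (width * thickness)
Substituting: TS = 198.1920 / (16.6300 * 1.1500)
Result: 10.3633 N/mm^2


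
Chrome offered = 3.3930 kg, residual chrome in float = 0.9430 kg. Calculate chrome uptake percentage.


Formula: Uptake = (offered - residual) / offered * 100
Substituting: Uptake = (3.3930 - 0.9430) / 3.3930 * 100
Result: 72.2075 %


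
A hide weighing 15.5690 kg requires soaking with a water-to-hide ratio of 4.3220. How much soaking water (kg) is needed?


Formula: Water = hide_weight * ratio
Substituting: Water = 15.5690 * 4.3220
Result: 67.2892 kg


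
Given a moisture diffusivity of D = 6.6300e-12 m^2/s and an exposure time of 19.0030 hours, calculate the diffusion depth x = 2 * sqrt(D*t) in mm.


t = 19.0030 hr * 3600 = 68410.8000 s
D * t = 6.6300e-12 * 68410.8000 = 4.5356e-07
x = 2 * sqrt(D*t) = 2 * sqrt(4.5356e-07) = 0.00134694 m = 1.3469 mm


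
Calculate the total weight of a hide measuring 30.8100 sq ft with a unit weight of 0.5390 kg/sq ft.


Formula: Weight = area * weight_per_sqft
Substituting: Weight = 30.8100 * 0.5390
Result: 16.6066 kg


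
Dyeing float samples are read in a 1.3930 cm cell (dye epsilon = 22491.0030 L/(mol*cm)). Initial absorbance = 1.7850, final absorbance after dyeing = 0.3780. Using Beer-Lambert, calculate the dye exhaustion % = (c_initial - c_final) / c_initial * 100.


c_initial = A_i / (epsilon * l) = 1.7850 / (22491.0030 * 1.3930) = 5.6974e-05 mol/L
c_final = A_f / (epsilon * l) = 0.3780 / (22491.0030 * 1.3930) = 1.2065e-05 mol/L
Exhaustion = (c_initial - c_final) / c_initial * 100 = (5.6974e-05 - 1.2065e-05) / 5.6974e-05 * 100 = 78.8235 %


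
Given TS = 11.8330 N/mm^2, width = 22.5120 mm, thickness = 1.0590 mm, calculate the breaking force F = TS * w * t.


Formula: F = TS * w * t
Substituting: F = 11.8330 * 22.5120 * 1.0590
Result: 282.1012 N


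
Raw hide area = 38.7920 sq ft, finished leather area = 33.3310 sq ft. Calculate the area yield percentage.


Formula: Yield = finished / raw * 100
Substituting: Yield = 33.3310 / 38.7920 * 100
Result: 85.9224 %


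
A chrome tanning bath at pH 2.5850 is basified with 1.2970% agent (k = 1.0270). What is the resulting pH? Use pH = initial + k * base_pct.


Formula: pH_final = pH_initial + k * base_pct
Substituting: pH_final = 2.5850 + 1.0270 * 1.2970
Result: 3.9170


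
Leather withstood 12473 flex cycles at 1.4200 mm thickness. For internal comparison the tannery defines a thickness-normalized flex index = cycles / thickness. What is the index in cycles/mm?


Formula: Index = cycles / thickness
Substituting: Index = 12473 / 1.4200
Result: 8783.8028 cycles/mm


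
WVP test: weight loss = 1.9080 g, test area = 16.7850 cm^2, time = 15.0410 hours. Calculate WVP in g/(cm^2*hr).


Formula: WVP = loss / (area * time)
Substituting: WVP = 1.9080 / (16.7850 * 15.0410)
Result: 0.00755754 g/(cm^2*hr)


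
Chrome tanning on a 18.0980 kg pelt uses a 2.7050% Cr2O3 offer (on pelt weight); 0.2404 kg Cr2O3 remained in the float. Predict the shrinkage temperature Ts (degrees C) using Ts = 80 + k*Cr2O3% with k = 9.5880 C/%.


Offered = pelt * offer_pct / 100 = 18.0980 * 2.7050 / 100 = 0.4896 kg
Uptake = offered - residual = 0.4896 - 0.2404 = 0.2492 kg
Cr2O3% on pelt = uptake / pelt * 100 = 0.2492 / 18.0980 * 100 = 1.3767 %
Ts = 80 + k * Cr2O3% = 80 + 9.5880 * 1.3767 = 93.1996 C


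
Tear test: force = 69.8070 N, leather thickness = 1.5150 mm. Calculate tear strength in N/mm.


Formula: Tear strength = force / thickness
Substituting: Tear strength = 69.8070 / 1.5150
Result: 46.0772 N/mm


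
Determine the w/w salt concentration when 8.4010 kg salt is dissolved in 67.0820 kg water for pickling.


Formula: Conc = salt / (water + salt) * 100
Substituting: Conc = 8.4010 / (67.0820 + 8.4010) * 100
Result: 11.1297 %


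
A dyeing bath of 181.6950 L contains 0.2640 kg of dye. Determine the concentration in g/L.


Formula: Conc = dye_mass(kg) / volume(L) * 1000
Substituting: Conc = 0.2640 / 181.6950 * 1000
Result: 1.4530 g/L


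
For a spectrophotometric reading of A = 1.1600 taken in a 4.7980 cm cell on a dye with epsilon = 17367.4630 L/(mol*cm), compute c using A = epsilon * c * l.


Formula: c = A / (epsilon * l)
Substituting: c = 1.1600 / (17367.4630 * 4.7980)
Result: 1.3921e-05 mol/L


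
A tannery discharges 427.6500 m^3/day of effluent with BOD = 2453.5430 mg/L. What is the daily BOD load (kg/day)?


Formula: BOD_load = volume * conc / 1000
Substituting: BOD_load = 427.6500 * 2453.5430 / 1000
Result: 1049.2577 kg/day


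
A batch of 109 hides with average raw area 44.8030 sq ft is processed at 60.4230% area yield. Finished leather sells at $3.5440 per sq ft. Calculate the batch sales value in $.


Raw_total = N * avg_area = 109 * 44.8030 = 4883.5270 sq ft
Finished = Raw_total * yield / 100 = 4883.5270 * 60.4230 / 100 = 2950.7735 sq ft
Value = Finished * price = 2950.7735 * 3.5440 = 10457.5414 $


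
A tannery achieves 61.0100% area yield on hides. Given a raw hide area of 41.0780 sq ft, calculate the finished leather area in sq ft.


Formula: finished = raw * yield / 100
Substituting: finished = 41.0780 * 61.0100 / 100
Result: 25.0617 sq ft


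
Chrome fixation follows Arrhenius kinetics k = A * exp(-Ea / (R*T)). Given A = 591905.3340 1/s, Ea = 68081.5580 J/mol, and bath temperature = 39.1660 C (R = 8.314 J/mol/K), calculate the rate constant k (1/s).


T_K = T_C + 273.15 = 39.1660 + 273.15 = 312.3160 K
exponent = -Ea / (R * T_K) = -68081.5580 / (8.314 * 312.3160) = -26.2195
k = A * exp(exponent) = 591905.3340 * exp(-26.2195) = 2.4280e-06 1/s


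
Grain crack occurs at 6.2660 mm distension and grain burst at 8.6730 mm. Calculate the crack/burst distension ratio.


Formula: Ratio = crack / burst
Substituting: Ratio = 6.2660 / 8.6730
Result: 0.7225


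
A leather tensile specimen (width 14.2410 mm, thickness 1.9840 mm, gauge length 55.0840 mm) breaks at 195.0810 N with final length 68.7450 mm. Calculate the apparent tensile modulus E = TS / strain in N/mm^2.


TS = F / (w * t) = 195.0810 / (14.2410 * 1.9840) = 6.9045 N/mm^2
strain = (Lf - L0) / L0 = (68.7450 - 55.0840) / 55.0840 = 0.2480
E = TS / strain = 6.9045 / 0.2480 = 27.8404 N/mm^2


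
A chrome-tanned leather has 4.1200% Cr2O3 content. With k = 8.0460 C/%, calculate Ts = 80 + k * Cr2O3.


Formula: Ts = 80 + k * Cr2O3
Substituting: Ts = 80 + 8.0460 * 4.1200
Result: 113.1495 C


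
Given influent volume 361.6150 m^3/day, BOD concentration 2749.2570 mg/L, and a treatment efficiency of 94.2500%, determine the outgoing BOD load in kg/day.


Load_in = volume * conc / 1000 = 361.6150 * 2749.2570 / 1000 = 994.1726 kg/day
Removed = Load_in * eff / 100 = 994.1726 * 94.2500 / 100 = 937.0076 kg/day
Load_out = Load_in - Removed = 994.1726 - 937.0076 = 57.1649 kg/day


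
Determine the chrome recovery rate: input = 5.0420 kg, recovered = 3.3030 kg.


Formula: Recovery = recovered / input * 100
Substituting: Recovery = 3.3030 / 5.0420 * 100
Result: 65.5097 %


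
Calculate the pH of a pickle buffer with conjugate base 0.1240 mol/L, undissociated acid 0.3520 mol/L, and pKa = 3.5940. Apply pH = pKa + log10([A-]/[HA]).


ratio = [A-] / [HA] = 0.1240 / 0.3520 = 0.3523
log10(ratio) = -0.4531
pH = pKa + log10(ratio) = 3.5940 - 0.4531 = 3.1409


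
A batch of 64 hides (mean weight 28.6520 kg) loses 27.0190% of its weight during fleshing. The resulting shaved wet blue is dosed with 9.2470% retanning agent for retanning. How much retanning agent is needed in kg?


Total_raw = N * avg_wt = 64 * 28.6520 = 1833.7280 kg
Substrate = Total_raw * (1 - loss/100) = 1833.7280 * (1 - 27.0190/100) = 1338.2730 kg
Retan = Substrate * pct / 100 = 1338.2730 * 9.2470 / 100 = 123.7501 kg


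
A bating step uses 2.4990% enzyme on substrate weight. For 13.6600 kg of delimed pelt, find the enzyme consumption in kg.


Formula: Enzyme = substrate * pct / 100
Substituting: Enzyme = 13.6600 * 2.4990 / 100
Result: 0.3414 kg


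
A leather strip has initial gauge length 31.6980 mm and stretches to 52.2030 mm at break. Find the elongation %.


Formula: Elongation = (Lf - L0) / L0 * 100
Substituting: Elongation = (52.2030 - 31.6980) / 31.6980 * 100
Result: 64.6886 %


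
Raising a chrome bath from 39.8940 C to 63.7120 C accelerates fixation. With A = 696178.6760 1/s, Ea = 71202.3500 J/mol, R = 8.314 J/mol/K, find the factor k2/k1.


T1 = 39.8940 + 273.15 = 313.0440 K; T2 = 63.7120 + 273.15 = 336.8620 K
k1 = A * exp(-Ea/(R*T1)) = 696178.6760 * exp(-71202.3500/(8.314*313.0440)) = 9.1504e-07 1/s
k2 = A * exp(-Ea/(R*T2)) = 696178.6760 * exp(-71202.3500/(8.314*336.8620)) = 6.3316e-06 1/s
k2/k1 = 6.3316e-06 / 9.1504e-07 = 6.9195


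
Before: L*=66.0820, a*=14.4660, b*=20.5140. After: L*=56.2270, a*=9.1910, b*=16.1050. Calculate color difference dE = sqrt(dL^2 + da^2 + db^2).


dL = -9.8550, da = -5.2750, db = -4.4090
dE = sqrt((-9.8550)^2 + (-5.2750)^2 + (-4.4090)^2) = 12.0161


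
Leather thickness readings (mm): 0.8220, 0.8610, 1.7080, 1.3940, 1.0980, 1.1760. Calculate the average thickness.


Formula: Average = sum / n
Substituting: Average = 7.0590 / 6
Result: 1.1765 mm


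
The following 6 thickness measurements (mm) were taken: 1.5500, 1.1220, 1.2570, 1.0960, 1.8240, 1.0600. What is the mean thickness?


Formula: Average = sum / n
Substituting: Average = 7.9090 / 6
Result: 1.3182 mm


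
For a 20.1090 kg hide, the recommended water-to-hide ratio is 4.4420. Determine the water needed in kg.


Formula: Water = hide_weight * ratio
Substituting: Water = 20.1090 * 4.4420
Result: 89.3242 kg


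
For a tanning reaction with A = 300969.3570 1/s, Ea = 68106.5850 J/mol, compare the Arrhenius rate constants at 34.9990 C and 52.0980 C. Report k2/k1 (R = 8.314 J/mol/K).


T1 = 34.9990 + 273.15 = 308.1490 K; T2 = 52.0980 + 273.15 = 325.2480 K
k1 = A * exp(-Ea/(R*T1)) = 300969.3570 * exp(-68106.5850/(8.314*308.1490)) = 8.5761e-07 1/s
k2 = A * exp(-Ea/(R*T2)) = 300969.3570 * exp(-68106.5850/(8.314*325.2480)) = 3.4694e-06 1/s
k2/k1 = 3.4694e-06 / 8.5761e-07 = 4.0454


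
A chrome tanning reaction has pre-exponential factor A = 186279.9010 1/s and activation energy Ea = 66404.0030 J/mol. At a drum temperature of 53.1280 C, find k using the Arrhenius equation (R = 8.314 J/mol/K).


T_K = T_C + 273.15 = 53.1280 + 273.15 = 326.2780 K
exponent = -Ea / (R * T_K) = -66404.0030 / (8.314 * 326.2780) = -24.4792
k = A * exp(exponent) = 186279.9010 * exp(-24.4792) = 4.3552e-06 1/s


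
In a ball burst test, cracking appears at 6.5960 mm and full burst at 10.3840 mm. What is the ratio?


Formula: Ratio = crack / burst
Substituting: Ratio = 6.5960 / 10.3840
Result: 0.6352


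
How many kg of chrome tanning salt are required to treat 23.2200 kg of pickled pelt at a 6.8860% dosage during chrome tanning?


Formula: Chrome = substrate * pct / 100
Substituting: Chrome = 23.2200 * 6.8860 / 100
Result: 1.5989 kg


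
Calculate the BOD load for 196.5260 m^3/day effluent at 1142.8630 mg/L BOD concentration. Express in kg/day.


Formula: BOD_load = volume * conc / 1000
Substituting: BOD_load = 196.5260 * 1142.8630 / 1000
Result: 224.6023 kg/day


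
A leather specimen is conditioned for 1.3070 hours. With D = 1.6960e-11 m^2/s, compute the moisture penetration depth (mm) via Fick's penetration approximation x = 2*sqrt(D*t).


t = 1.3070 hr * 3600 = 4705.2000 s
D * t = 1.6960e-11 * 4705.2000 = 7.9800e-08
x = 2 * sqrt(D*t) = 2 * sqrt(7.9800e-08) = 5.6498e-04 m = 0.5650 mm


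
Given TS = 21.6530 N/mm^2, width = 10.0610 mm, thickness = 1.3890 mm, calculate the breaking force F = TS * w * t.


Formula: F = TS * w * t
Substituting: F = 21.6530 * 10.0610 * 1.3890
Result: 302.5948 N


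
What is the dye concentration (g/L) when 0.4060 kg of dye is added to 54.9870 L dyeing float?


Formula: Conc = dye_mass(kg) / volume(L) * 1000
Substituting: Conc = 0.4060 / 54.9870 * 1000
Result: 7.3836 g/L


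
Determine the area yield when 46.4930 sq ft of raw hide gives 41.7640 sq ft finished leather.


Formula: Yield = finished / raw * 100
Substituting: Yield = 41.7640 / 46.4930 * 100
Result: 89.8286 %


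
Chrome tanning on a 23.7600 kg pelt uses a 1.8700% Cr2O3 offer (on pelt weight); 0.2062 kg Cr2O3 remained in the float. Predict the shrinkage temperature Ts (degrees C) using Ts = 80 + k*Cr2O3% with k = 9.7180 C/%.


Offered = pelt * offer_pct / 100 = 23.7600 * 1.8700 / 100 = 0.4443 kg
Uptake = offered - residual = 0.4443 - 0.2062 = 0.2381 kg
Cr2O3% on pelt = uptake / pelt * 100 = 0.2381 / 23.7600 * 100 = 1.0022 %
Ts = 80 + k * Cr2O3% = 80 + 9.7180 * 1.0022 = 89.7389 C


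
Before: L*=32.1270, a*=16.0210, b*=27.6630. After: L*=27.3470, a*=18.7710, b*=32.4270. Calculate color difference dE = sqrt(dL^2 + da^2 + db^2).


dL = -4.7800, da = 2.7500, db = 4.7640
dE = sqrt((-4.7800)^2 + 2.7500^2 + 4.7640^2) = 7.2874


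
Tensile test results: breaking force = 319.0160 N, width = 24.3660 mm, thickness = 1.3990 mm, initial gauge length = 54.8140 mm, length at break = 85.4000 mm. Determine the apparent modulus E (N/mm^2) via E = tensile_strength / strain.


TS = F / (w * t) = 319.0160 / (24.3660 * 1.3990) = 9.3586 N/mm^2
strain = (Lf - L0) / L0 = (85.4000 - 54.8140) / 54.8140 = 0.5580
E = TS / strain = 9.3586 / 0.5580 = 16.7718 N/mm^2


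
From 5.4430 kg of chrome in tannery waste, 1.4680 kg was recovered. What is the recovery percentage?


Formula: Recovery = recovered / input * 100
Substituting: Recovery = 1.4680 / 5.4430 * 100
Result: 26.9704 %


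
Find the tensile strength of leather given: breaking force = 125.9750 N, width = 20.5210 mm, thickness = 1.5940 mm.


Formula: TS = force / (width * thickness)
Substituting: TS = 125.9750 / (20.5210 * 1.5940)
Result: 3.8512 N/mm^2


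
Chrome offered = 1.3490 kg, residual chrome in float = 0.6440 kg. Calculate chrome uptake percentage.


Formula: Uptake = (offered - residual) / offered * 100
Substituting: Uptake = (1.3490 - 0.6440) / 1.3490 * 100
Result: 52.2609 %


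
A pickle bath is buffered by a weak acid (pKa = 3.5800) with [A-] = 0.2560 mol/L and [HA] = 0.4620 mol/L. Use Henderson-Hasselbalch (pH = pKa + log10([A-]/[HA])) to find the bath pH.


ratio = [A-] / [HA] = 0.2560 / 0.4620 = 0.5541
log10(ratio) = -0.2564
pH = pKa + log10(ratio) = 3.5800 - 0.2564 = 3.3236


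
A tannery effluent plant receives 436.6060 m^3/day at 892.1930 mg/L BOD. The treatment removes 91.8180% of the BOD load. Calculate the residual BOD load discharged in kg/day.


Load_in = volume * conc / 1000 = 436.6060 * 892.1930 / 1000 = 389.5368 kg/day
Removed = Load_in * eff / 100 = 389.5368 * 91.8180 / 100 = 357.6649 kg/day
Load_out = Load_in - Removed = 389.5368 - 357.6649 = 31.8719 kg/day


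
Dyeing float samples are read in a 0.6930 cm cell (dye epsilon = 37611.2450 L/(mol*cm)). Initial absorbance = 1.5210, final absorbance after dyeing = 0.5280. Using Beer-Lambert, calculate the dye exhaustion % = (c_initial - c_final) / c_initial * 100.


c_initial = A_i / (epsilon * l) = 1.5210 / (37611.2450 * 0.6930) = 5.8355e-05 mol/L
c_final = A_f / (epsilon * l) = 0.5280 / (37611.2450 * 0.6930) = 2.0257e-05 mol/L
Exhaustion = (c_initial - c_final) / c_initial * 100 = (5.8355e-05 - 2.0257e-05) / 5.8355e-05 * 100 = 65.2860 %


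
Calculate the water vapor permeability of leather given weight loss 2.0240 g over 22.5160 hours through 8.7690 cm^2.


Formula: WVP = loss / (area * time)
Substituting: WVP = 2.0240 / (8.7690 * 22.5160)
Result: 0.0102511 g/(cm^2*hr)


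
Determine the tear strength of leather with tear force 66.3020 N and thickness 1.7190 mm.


Formula: Tear strength = force / thickness
Substituting: Tear strength = 66.3020 / 1.7190
Result: 38.5701 N/mm


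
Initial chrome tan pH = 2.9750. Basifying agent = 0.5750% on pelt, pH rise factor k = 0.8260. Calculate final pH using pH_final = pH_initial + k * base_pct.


Formula: pH_final = pH_initial + k * base_pct
Substituting: pH_final = 2.9750 + 0.8260 * 0.5750
Result: 3.4499


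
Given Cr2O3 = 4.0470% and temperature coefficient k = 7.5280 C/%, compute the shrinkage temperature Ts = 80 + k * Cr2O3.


Formula: Ts = 80 + k * Cr2O3
Substituting: Ts = 80 + 7.5280 * 4.0470
Result: 110.4658 C


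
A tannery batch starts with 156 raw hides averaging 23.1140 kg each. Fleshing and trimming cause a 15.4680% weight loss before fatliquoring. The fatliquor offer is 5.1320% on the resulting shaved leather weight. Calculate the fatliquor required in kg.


Total_raw = N * avg_wt = 156 * 23.1140 = 3605.7840 kg
Substrate = Total_raw * (1 - loss/100) = 3605.7840 * (1 - 15.4680/100) = 3048.0413 kg
Fat = Substrate * pct / 100 = 3048.0413 * 5.1320 / 100 = 156.4255 kg


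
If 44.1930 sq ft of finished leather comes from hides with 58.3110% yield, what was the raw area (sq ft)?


Formula: raw = finished * 100 / yield
Substituting: raw = 44.1930 * 100 / 58.3110
Result: 75.7884 sq ft


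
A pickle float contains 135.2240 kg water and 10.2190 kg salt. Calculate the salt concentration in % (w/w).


Formula: Conc = salt / (water + salt) * 100
Substituting: Conc = 10.2190 / (135.2240 + 10.2190) * 100
Result: 7.0261 %


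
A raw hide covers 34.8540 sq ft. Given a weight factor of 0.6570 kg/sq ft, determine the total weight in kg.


Formula: Weight = area * weight_per_sqft
Substituting: Weight = 34.8540 * 0.6570
Result: 22.8991 kg


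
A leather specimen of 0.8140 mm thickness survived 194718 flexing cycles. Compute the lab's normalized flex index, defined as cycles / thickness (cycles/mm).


Formula: Index = cycles / thickness
Substituting: Index = 194718 / 0.8140
Result: 239211.3022 cycles/mm


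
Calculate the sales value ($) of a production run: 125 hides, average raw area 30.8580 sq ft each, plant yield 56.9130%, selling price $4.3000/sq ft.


Raw_total = N * avg_area = 125 * 30.8580 = 3857.2500 sq ft
Finished = Raw_total * yield / 100 = 3857.2500 * 56.9130 / 100 = 2195.2767 sq ft
Value = Finished * price = 2195.2767 * 4.3000 = 9439.6898 $


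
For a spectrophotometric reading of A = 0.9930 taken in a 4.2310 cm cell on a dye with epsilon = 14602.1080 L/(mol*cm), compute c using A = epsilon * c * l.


Formula: c = A / (epsilon * l)
Substituting: c = 0.9930 / (14602.1080 * 4.2310)
Result: 1.6073e-05 mol/L


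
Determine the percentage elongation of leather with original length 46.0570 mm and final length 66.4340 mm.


Formula: Elongation = (Lf - L0) / L0 * 100
Substituting: Elongation = (66.4340 - 46.0570) / 46.0570 * 100
Result: 44.2430 %


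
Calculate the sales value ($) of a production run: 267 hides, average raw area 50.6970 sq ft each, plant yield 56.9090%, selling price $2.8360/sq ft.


Raw_total = N * avg_area = 267 * 50.6970 = 13536.0990 sq ft
Finished = Raw_total * yield / 100 = 13536.0990 * 56.9090 / 100 = 7703.2586 sq ft
Value = Finished * price = 7703.2586 * 2.8360 = 21846.4413 $


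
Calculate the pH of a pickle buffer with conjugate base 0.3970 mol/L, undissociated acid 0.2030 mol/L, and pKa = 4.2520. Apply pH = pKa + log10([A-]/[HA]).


ratio = [A-] / [HA] = 0.3970 / 0.2030 = 1.9557
log10(ratio) = 0.2913
pH = pKa + log10(ratio) = 4.2520 + 0.2913 = 4.5433


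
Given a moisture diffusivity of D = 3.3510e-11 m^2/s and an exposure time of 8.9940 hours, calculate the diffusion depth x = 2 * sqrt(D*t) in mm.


t = 8.9940 hr * 3600 = 32378.4000 s
D * t = 3.3510e-11 * 32378.4000 = 1.0850e-06
x = 2 * sqrt(D*t) = 2 * sqrt(1.0850e-06) = 0.00208327 m = 2.0833 mm


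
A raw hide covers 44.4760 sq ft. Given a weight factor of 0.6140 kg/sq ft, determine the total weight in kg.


Formula: Weight = area * weight_per_sqft
Substituting: Weight = 44.4760 * 0.6140
Result: 27.3083 kg


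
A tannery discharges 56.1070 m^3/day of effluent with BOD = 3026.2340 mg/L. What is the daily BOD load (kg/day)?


Formula: BOD_load = volume * conc / 1000
Substituting: BOD_load = 56.1070 * 3026.2340 / 1000
Result: 169.7929 kg/day


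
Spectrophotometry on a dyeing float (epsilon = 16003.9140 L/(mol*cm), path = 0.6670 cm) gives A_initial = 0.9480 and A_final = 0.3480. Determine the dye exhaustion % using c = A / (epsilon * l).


c_initial = A_i / (epsilon * l) = 0.9480 / (16003.9140 * 0.6670) = 8.8809e-05 mol/L
c_final = A_f / (epsilon * l) = 0.3480 / (16003.9140 * 0.6670) = 3.2601e-05 mol/L
Exhaustion = (c_initial - c_final) / c_initial * 100 = (8.8809e-05 - 3.2601e-05) / 8.8809e-05 * 100 = 63.2911 %


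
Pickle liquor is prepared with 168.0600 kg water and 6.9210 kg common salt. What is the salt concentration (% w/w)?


Formula: Conc = salt / (water + salt) * 100
Substituting: Conc = 6.9210 / (168.0600 + 6.9210) * 100
Result: 3.9553 %


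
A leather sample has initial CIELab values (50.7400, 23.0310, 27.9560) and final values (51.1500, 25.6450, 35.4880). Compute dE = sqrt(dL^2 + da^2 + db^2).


dL = 0.4100, da = 2.6140, db = 7.5320
dE = sqrt(0.4100^2 + 2.6140^2 + 7.5320^2) = 7.9832


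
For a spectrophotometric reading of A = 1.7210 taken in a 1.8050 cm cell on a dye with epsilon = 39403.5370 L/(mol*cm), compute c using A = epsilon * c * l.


Formula: c = A / (epsilon * l)
Substituting: c = 1.7210 / (39403.5370 * 1.8050)
Result: 2.4197e-05 mol/L


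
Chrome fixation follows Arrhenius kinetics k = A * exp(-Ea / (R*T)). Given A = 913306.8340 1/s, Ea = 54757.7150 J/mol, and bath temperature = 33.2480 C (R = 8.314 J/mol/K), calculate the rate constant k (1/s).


T_K = T_C + 273.15 = 33.2480 + 273.15 = 306.3980 K
exponent = -Ea / (R * T_K) = -54757.7150 / (8.314 * 306.3980) = -21.4956
k = A * exp(exponent) = 913306.8340 * exp(-21.4956) = 4.2189e-04 1/s


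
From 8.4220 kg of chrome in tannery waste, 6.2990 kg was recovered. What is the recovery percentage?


Formula: Recovery = recovered / input * 100
Substituting: Recovery = 6.2990 / 8.4220 * 100
Result: 74.7922 %


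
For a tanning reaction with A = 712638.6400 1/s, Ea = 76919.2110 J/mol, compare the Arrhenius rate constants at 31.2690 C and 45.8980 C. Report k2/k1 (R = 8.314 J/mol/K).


T1 = 31.2690 + 273.15 = 304.4190 K; T2 = 45.8980 + 273.15 = 319.0480 K
k1 = A * exp(-Ea/(R*T1)) = 712638.6400 * exp(-76919.2110/(8.314*304.4190)) = 4.5080e-08 1/s
k2 = A * exp(-Ea/(R*T2)) = 712638.6400 * exp(-76919.2110/(8.314*319.0480)) = 1.8163e-07 1/s
k2/k1 = 1.8163e-07 / 4.5080e-08 = 4.0290


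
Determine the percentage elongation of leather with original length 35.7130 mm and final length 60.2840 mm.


Formula: Elongation = (Lf - L0) / L0 * 100
Substituting: Elongation = (60.2840 - 35.7130) / 35.7130 * 100
Result: 68.8013 %


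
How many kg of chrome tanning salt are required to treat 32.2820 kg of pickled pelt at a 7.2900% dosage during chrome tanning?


Formula: Chrome = substrate * pct / 100
Substituting: Chrome = 32.2820 * 7.2900 / 100
Result: 2.3534 kg


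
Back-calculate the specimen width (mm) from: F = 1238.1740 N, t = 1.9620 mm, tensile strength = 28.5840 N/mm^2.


Formula: w = F / (TS * t)
Substituting: w = 1238.1740 / (28.5840 * 1.9620)
Result: 22.0780 mm


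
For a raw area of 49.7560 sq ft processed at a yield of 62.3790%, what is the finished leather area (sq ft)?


Formula: finished = raw * yield / 100
Substituting: finished = 49.7560 * 62.3790 / 100
Result: 31.0373 sq ft


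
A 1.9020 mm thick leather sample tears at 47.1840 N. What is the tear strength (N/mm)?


Formula: Tear strength = force / thickness
Substituting: Tear strength = 47.1840 / 1.9020
Result: 24.8076 N/mm


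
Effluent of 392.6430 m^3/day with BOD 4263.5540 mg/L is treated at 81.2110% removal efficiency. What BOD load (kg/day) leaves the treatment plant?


Load_in = volume * conc / 1000 = 392.6430 * 4263.5540 / 1000 = 1674.0546 kg/day
Removed = Load_in * eff / 100 = 1674.0546 * 81.2110 / 100 = 1359.5165 kg/day
Load_out = Load_in - Removed = 1674.0546 - 1359.5165 = 314.5381 kg/day


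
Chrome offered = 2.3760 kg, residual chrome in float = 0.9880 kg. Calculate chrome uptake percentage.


Formula: Uptake = (offered - residual) / offered * 100
Substituting: Uptake = (2.3760 - 0.9880) / 2.3760 * 100
Result: 58.4175 %


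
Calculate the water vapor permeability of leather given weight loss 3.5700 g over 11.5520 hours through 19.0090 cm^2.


Formula: WVP = loss / (area * time)
Substituting: WVP = 3.5700 / (19.0090 * 11.5520)
Result: 0.0162574 g/(cm^2*hr)


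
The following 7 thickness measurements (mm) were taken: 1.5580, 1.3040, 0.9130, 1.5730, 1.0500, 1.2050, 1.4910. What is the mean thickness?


Formula: Average = sum / n
Substituting: Average = 9.0940 / 7
Result: 1.2991 mm


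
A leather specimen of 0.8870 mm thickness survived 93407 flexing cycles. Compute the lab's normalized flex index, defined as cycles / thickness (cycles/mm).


Formula: Index = cycles / thickness
Substituting: Index = 93407 / 0.8870
Result: 105306.6516 cycles/mm


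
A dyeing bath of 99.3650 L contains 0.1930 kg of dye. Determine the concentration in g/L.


Formula: Conc = dye_mass(kg) / volume(L) * 1000
Substituting: Conc = 0.1930 / 99.3650 * 1000
Result: 1.9423 g/L


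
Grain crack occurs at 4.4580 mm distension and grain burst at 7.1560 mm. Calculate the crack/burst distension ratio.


Formula: Ratio = crack / burst
Substituting: Ratio = 4.4580 / 7.1560
Result: 0.6230


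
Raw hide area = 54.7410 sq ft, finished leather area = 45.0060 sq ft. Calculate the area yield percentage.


Formula: Yield = finished / raw * 100
Substituting: Yield = 45.0060 / 54.7410 * 100
Result: 82.2163 %


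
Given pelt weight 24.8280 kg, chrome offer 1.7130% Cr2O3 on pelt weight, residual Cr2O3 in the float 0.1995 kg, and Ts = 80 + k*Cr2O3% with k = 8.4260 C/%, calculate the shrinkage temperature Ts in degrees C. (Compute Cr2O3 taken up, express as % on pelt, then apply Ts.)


Offered = pelt * offer_pct / 100 = 24.8280 * 1.7130 / 100 = 0.4253 kg
Uptake = offered - residual = 0.4253 - 0.1995 = 0.2258 kg
Cr2O3% on pelt = uptake / pelt * 100 = 0.2258 / 24.8280 * 100 = 0.9095 %
Ts = 80 + k * Cr2O3% = 80 + 8.4260 * 0.9095 = 87.6632 C


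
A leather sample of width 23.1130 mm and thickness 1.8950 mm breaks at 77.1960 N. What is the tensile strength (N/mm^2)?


Formula: TS = force / (width * thickness)
Substituting: TS = 77.1960 / (23.1130 * 1.8950)
Result: 1.7625 N/mm^2


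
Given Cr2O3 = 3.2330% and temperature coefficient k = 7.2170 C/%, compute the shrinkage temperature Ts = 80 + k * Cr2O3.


Formula: Ts = 80 + k * Cr2O3
Substituting: Ts = 80 + 7.2170 * 3.2330
Result: 103.3326 C


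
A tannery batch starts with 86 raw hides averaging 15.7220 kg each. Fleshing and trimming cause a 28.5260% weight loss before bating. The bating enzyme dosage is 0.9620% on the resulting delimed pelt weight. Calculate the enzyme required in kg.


Total_raw = N * avg_wt = 86 * 15.7220 = 1352.0920 kg
Substrate = Total_raw * (1 - loss/100) = 1352.0920 * (1 - 28.5260/100) = 966.3942 kg
Enzyme = Substrate * pct / 100 = 966.3942 * 0.9620 / 100 = 9.2967 kg


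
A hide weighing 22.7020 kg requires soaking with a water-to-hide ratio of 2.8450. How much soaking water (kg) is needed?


Formula: Water = hide_weight * ratio
Substituting: Water = 22.7020 * 2.8450
Result: 64.5872 kg


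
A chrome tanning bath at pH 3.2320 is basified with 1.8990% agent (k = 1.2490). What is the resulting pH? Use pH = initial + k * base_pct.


Formula: pH_final = pH_initial + k * base_pct
Substituting: pH_final = 3.2320 + 1.2490 * 1.8990
Result: 5.6039


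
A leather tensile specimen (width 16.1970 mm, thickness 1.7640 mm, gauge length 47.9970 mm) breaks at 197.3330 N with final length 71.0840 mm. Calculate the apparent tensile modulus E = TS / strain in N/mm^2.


TS = F / (w * t) = 197.3330 / (16.1970 * 1.7640) = 6.9066 N/mm^2
strain = (Lf - L0) / L0 = (71.0840 - 47.9970) / 47.9970 = 0.4810
E = TS / strain = 6.9066 / 0.4810 = 14.3586 N/mm^2


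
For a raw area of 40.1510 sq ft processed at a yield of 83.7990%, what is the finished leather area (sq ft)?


Formula: finished = raw * yield / 100
Substituting: finished = 40.1510 * 83.7990 / 100
Result: 33.6461 sq ft


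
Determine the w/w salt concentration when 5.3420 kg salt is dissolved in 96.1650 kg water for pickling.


Formula: Conc = salt / (water + salt) * 100
Substituting: Conc = 5.3420 / (96.1650 + 5.3420) * 100
Result: 5.2627 %


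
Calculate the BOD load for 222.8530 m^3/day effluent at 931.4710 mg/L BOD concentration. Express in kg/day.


Formula: BOD_load = volume * conc / 1000
Substituting: BOD_load = 222.8530 * 931.4710 / 1000
Result: 207.5811 kg/day


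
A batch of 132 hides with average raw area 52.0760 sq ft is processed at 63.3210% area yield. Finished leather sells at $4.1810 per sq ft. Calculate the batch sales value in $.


Raw_total = N * avg_area = 132 * 52.0760 = 6874.0320 sq ft
Finished = Raw_total * yield / 100 = 6874.0320 * 63.3210 / 100 = 4352.7058 sq ft
Value = Finished * price = 4352.7058 * 4.1810 = 18198.6630 $


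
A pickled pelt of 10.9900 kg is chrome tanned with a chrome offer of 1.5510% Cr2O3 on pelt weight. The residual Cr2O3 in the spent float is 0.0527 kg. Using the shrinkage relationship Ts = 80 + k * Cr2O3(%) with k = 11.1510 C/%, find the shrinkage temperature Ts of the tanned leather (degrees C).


Offered = pelt * offer_pct / 100 = 10.9900 * 1.5510 / 100 = 0.1705 kg
Uptake = offered - residual = 0.1705 - 0.0527 = 0.1178 kg
Cr2O3% on pelt = uptake / pelt * 100 = 0.1178 / 10.9900 * 100 = 1.0715 %
Ts = 80 + k * Cr2O3% = 80 + 11.1510 * 1.0715 = 91.9480 C


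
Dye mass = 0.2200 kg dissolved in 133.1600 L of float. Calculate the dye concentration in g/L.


Formula: Conc = dye_mass(kg) / volume(L) * 1000
Substituting: Conc = 0.2200 / 133.1600 * 1000
Result: 1.6521 g/L


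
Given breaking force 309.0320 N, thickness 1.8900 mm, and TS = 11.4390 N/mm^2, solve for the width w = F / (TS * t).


Formula: w = F / (TS * t)
Substituting: w = 309.0320 / (11.4390 * 1.8900)
Result: 14.2940 mm


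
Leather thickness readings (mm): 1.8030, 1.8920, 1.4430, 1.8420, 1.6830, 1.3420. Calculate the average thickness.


Formula: Average = sum / n
Substituting: Average = 10.0050 / 6
Result: 1.6675 mm


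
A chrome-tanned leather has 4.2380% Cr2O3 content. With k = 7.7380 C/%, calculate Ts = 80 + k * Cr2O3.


Formula: Ts = 80 + k * Cr2O3
Substituting: Ts = 80 + 7.7380 * 4.2380
Result: 112.7936 C


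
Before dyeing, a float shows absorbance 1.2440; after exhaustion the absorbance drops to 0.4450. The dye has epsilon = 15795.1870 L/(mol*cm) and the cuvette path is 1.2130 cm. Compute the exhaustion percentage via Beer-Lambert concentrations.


c_initial = A_i / (epsilon * l) = 1.2440 / (15795.1870 * 1.2130) = 6.4928e-05 mol/L
c_final = A_f / (epsilon * l) = 0.4450 / (15795.1870 * 1.2130) = 2.3226e-05 mol/L
Exhaustion = (c_initial - c_final) / c_initial * 100 = (6.4928e-05 - 2.3226e-05) / 6.4928e-05 * 100 = 64.2283 %


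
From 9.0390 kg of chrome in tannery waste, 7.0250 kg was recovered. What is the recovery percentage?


Formula: Recovery = recovered / input * 100
Substituting: Recovery = 7.0250 / 9.0390 * 100
Result: 77.7188 %


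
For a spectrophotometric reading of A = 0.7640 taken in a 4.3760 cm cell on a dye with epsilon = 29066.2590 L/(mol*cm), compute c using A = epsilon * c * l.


Formula: c = A / (epsilon * l)
Substituting: c = 0.7640 / (29066.2590 * 4.3760)
Result: 6.0066e-06 mol/L


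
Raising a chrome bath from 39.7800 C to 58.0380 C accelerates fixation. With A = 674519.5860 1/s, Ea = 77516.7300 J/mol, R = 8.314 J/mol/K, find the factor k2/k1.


T1 = 39.7800 + 273.15 = 312.9300 K; T2 = 58.0380 + 273.15 = 331.1880 K
k1 = A * exp(-Ea/(R*T1)) = 674519.5860 * exp(-77516.7300/(8.314*312.9300)) = 7.7508e-08 1/s
k2 = A * exp(-Ea/(R*T2)) = 674519.5860 * exp(-77516.7300/(8.314*331.1880)) = 4.0058e-07 1/s
k2/k1 = 4.0058e-07 / 7.7508e-08 = 5.1683


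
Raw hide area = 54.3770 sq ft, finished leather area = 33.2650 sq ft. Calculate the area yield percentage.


Formula: Yield = finished / raw * 100
Substituting: Yield = 33.2650 / 54.3770 * 100
Result: 61.1748 %


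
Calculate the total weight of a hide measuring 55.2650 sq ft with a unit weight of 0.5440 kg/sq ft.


Formula: Weight = area * weight_per_sqft
Substituting: Weight = 55.2650 * 0.5440
Result: 30.0642 kg


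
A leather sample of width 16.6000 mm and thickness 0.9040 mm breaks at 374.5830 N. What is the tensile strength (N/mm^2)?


Formula: TS = force / (width * thickness)
Substituting: TS = 374.5830 / (16.6000 * 0.9040)
Result: 24.9615 N/mm^2


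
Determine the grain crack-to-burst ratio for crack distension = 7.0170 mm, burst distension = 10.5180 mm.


Formula: Ratio = crack / burst
Substituting: Ratio = 7.0170 / 10.5180
Result: 0.6671


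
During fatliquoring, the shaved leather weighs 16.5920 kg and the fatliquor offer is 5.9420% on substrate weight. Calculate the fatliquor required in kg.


Formula: Fat = substrate * pct / 100
Substituting: Fat = 16.5920 * 5.9420 / 100
Result: 0.9859 kg


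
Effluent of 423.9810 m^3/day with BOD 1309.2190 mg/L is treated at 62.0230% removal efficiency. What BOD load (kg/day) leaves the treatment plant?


Load_in = volume * conc / 1000 = 423.9810 * 1309.2190 / 1000 = 555.0840 kg/day
Removed = Load_in * eff / 100 = 555.0840 * 62.0230 / 100 = 344.2797 kg/day
Load_out = Load_in - Removed = 555.0840 - 344.2797 = 210.8042 kg/day


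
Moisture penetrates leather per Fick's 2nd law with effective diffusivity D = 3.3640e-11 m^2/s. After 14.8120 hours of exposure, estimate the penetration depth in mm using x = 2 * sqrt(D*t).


t = 14.8120 hr * 3600 = 53323.2000 s
D * t = 3.3640e-11 * 53323.2000 = 1.7938e-06
x = 2 * sqrt(D*t) = 2 * sqrt(1.7938e-06) = 0.00267865 m = 2.6787 mm


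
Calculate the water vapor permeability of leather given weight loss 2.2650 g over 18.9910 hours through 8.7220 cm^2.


Formula: WVP = loss / (area * time)
Substituting: WVP = 2.2650 / (8.7220 * 18.9910)
Result: 0.0136743 g/(cm^2*hr)


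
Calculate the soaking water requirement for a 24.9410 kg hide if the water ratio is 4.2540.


Formula: Water = hide_weight * ratio
Substituting: Water = 24.9410 * 4.2540
Result: 106.0990 kg


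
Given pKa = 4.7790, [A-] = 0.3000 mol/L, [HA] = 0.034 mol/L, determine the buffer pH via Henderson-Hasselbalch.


ratio = [A-] / [HA] = 0.3000 / 0.034 = 8.8235
log10(ratio) = 0.9456
pH = pKa + log10(ratio) = 4.7790 + 0.9456 = 5.7246


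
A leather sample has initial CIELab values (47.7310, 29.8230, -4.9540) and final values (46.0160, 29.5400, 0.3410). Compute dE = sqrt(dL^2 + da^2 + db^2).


dL = -1.7150, da = -0.2830, db = 5.2950
dE = sqrt((-1.7150)^2 + (-0.2830)^2 + 5.2950^2) = 5.5730


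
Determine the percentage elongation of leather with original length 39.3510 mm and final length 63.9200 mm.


Formula: Elongation = (Lf - L0) / L0 * 100
Substituting: Elongation = (63.9200 - 39.3510) / 39.3510 * 100
Result: 62.4355 %


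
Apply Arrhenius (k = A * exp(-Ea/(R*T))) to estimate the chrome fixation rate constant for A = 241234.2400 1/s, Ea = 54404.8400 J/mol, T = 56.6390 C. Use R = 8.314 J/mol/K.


T_K = T_C + 273.15 = 56.6390 + 273.15 = 329.7890 K
exponent = -Ea / (R * T_K) = -54404.8400 / (8.314 * 329.7890) = -19.8423
k = A * exp(exponent) = 241234.2400 * exp(-19.8423) = 5.8217e-04 1/s
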